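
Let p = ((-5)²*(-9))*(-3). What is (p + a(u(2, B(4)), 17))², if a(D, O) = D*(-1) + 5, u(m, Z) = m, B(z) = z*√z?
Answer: 459684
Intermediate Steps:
B(z) = z^(3/2)
a(D, O) = 5 - D (a(D, O) = -D + 5 = 5 - D)
p = 675 (p = (25*(-9))*(-3) = -225*(-3) = 675)
(p + a(u(2, B(4)), 17))² = (675 + (5 - 1*2))² = (675 + (5 - 2))² = (675 + 3)² = 678² = 459684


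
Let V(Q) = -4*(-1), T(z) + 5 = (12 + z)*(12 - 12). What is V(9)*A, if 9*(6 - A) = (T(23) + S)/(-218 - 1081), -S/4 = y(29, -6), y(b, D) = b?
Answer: 280100/11691 ≈ 23.959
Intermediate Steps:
S = -116 (S = -4*29 = -116)
T(z) = -5 (T(z) = -5 + (12 + z)*(12 - 12) = -5 + (12 + z)*0 = -5 + 0 = -5)
A = 70025/11691 (A = 6 - (-5 - 116)/(9*(-218 - 1081)) = 6 - (-121)/(9*(-1299)) = 6 - (-121)*(-1)/(9*1299) = 6 - ⅑*121/1299 = 6 - 121/11691 = 70025/11691 ≈ 5.9896)
V(Q) = 4
V(9)*A = 4*(70025/11691) = 280100/11691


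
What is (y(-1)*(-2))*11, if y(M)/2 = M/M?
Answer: -44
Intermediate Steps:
y(M) = 2 (y(M) = 2*(M/M) = 2*1 = 2)
(y(-1)*(-2))*11 = (2*(-2))*11 = -4*11 = -44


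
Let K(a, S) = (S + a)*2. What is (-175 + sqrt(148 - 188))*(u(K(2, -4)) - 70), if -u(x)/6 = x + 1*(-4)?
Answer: 3850 - 44*I*sqrt(10) ≈ 3850.0 - 139.14*I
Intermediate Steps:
K(a, S) = 2*S + 2*a
u(x) = 24 - 6*x (u(x) = -6*(x + 1*(-4)) = -6*(x - 4) = -6*(-4 + x) = 24 - 6*x)
(-175 + sqrt(148 - 188))*(u(K(2, -4)) - 70) = (-175 + sqrt(148 - 188))*((24 - 6*(2*(-4) + 2*2)) - 70) = (-175 + sqrt(-40))*((24 - 6*(-8 + 4)) - 70) = (-175 + 2*I*sqrt(10))*((24 - 6*(-4)) - 70) = (-175 + 2*I*sqrt(10))*((24 + 24) - 70) = (-175 + 2*I*sqrt(10))*(48 - 70) = (-175 + 2*I*sqrt(10))*(-22) = 3850 - 44*I*sqrt(10)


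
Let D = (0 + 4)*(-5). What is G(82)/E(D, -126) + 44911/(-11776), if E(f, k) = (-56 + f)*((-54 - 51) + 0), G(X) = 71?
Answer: -89388421/23493120 ≈ -3.8049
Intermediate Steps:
D = -20 (D = 4*(-5) = -20)
E(f, k) = 5880 - 105*f (E(f, k) = (-56 + f)*(-105 + 0) = (-56 + f)*(-105) = 5880 - 105*f)
G(82)/E(D, -126) + 44911/(-11776) = 71/(5880 - 105*(-20)) + 44911/(-11776) = 71/(5880 + 2100) + 44911*(-1/11776) = 71/7980 - 44911/11776 = -89388421/23493120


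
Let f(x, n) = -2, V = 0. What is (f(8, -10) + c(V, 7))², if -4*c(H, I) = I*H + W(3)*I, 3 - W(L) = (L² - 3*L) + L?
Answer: 4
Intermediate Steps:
W(L) = 3 - L² + 2*L (W(L) = 3 - ((L² - 3*L) + L) = 3 - (L² - 2*L) = 3 + (-L² + 2*L) = 3 - L² + 2*L)
c(H, I) = -H*I/4 (c(H, I) = -(I*H + (3 - 1*3² + 2*3)*I)/4 = -(H*I + (3 - 1*9 + 6)*I)/4 = -(H*I + (3 - 9 + 6)*I)/4 = -(H*I + 0*I)/4 = -(H*I + 0)/4 = -H*I/4)
(f(8, -10) + c(V, 7))² = (-2 - ¼*0*7)² = (-2 + 0)² = (-2)² = 4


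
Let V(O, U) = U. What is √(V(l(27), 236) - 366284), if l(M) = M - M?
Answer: 12*I*√2542 ≈ 605.02*I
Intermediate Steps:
l(M) = 0
√(V(l(27), 236) - 366284) = √(236 - 366284) = √(-366048) = 12*I*√2542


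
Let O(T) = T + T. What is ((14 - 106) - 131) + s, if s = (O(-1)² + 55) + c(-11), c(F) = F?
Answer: -175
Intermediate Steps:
O(T) = 2*T
s = 48 (s = ((2*(-1))² + 55) - 11 = ((-2)² + 55) - 11 = (4 + 55) - 11 = 59 - 11 = 48)
((14 - 106) - 131) + s = ((14 - 106) - 131) + 48 = (-92 - 131) + 48 = -223 + 48 = -175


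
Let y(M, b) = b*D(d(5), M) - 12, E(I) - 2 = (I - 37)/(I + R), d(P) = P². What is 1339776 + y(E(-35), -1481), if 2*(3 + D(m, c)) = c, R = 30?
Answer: 6660314/5 ≈ 1.3321e+6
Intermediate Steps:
D(m, c) = -3 + c/2
E(I) = 2 + (-37 + I)/(30 + I) (E(I) = 2 + (I - 37)/(I + 30) = 2 + (-37 + I)/(30 + I))
y(M, b) = -12 + b*(-3 + M/2) (y(M, b) = b*(-3 + M/2) - 12 = -12 + b*(-3 + M/2))
1339776 + y(E(-35), -1481) = 1339776 + (-12 + (½)*(-1481)*(-6 + (23 + 3*(-35))/(30 - 35))) = 1339776 + (-12 + (½)*(-1481)*(-6 + (23 - 105)/(-5))) = 1339776 + (-12 + (½)*(-1481)*(-6 - ⅕*(-82))) = 1339776 + (-12 + (½)*(-1481)*(-6 + 82/5)) = 1339776 + (-12 + (½)*(-1481)*(52/5)) = 1339776 + (-12 - 38506/5) = 1339776 - 38566/5 = 6660314/5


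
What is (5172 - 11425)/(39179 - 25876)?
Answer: -6253/13303 ≈ -0.47004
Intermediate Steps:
(5172 - 11425)/(39179 - 25876) = -6253/13303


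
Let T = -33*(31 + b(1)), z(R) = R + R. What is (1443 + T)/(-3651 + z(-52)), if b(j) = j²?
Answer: -387/3755 ≈ -0.10306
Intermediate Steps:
z(R) = 2*R
T = -1056 (T = -33*(31 + 1²) = -33*(31 + 1) = -33*32 = -1056)
(1443 + T)/(-3651 + z(-52)) = (1443 - 1056)/(-3651 + 2*(-52)) = 387/(-3651 - 104) = 387/(-3755) = 387*(-1/3755) = -387/3755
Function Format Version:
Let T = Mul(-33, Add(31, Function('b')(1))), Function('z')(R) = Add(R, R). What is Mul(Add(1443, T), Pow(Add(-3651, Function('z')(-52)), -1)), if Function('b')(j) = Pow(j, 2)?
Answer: Rational(-387, 3755) ≈ -0.10306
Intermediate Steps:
Function('z')(R) = Mul(2, R)
T = -1056 (T = Mul(-33, Add(31, Pow(1, 2))) = Mul(-33, Add(31, 1)) = Mul(-33, 32) = -1056)
Mul(Add(1443, T), Pow(Add(-3651, Function('z')(-52)), -1)) = Mul(Add(1443, -1056), Pow(Add(-3651, Mul(2, -52)), -1)) = Mul(387, Pow(Add(-3651, -104), -1)) = Mul(387, Pow(-3755, -1)) = Mul(387, Rational(-1, 3755)) = Rational(-387, 3755)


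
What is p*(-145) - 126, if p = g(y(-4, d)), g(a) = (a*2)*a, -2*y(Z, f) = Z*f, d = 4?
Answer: -18686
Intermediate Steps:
y(Z, f) = -Z*f/2
g(a) = 2*a² (g(a) = (2*a)*a = 2*a²)
p = 128 (p = 2*(-½*(-4)*4)² = 2*8² = 2*64 = 128)
p*(-145) - 126 = 128*(-145) - 126 = -18560 - 126 = -18686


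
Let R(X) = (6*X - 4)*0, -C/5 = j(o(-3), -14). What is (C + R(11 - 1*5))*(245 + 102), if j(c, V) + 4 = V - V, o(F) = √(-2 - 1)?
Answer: 6940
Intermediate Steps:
o(F) = I*√3 (o(F) = √(-3) = I*√3)
j(c, V) = -4 (j(c, V) = -4 + (V - V) = -4 + 0 = -4)
C = 20 (C = -5*(-4) = 20)
R(X) = 0 (R(X) = (-4 + 6*X)*0 = 0)
(C + R(11 - 1*5))*(245 + 102) = (20 + 0)*(245 + 102) = 20*347 = 6940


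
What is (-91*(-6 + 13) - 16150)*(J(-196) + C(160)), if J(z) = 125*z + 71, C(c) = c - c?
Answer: 410089623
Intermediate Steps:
C(c) = 0
J(z) = 71 + 125*z
(-91*(-6 + 13) - 16150)*(J(-196) + C(160)) = (-91*(-6 + 13) - 16150)*((71 + 125*(-196)) + 0) = (-91*7 - 16150)*((71 - 24500) + 0) = (-637 - 16150)*(-24429 + 0) = -16787*(-24429) = 410089623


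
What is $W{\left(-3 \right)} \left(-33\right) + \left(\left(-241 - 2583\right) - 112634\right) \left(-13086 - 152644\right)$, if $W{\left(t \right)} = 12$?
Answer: $19134853944$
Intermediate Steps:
$W{\left(-3 \right)} \left(-33\right) + \left(\left(-241 - 2583\right) - 112634\right) \left(-13086 - 152644\right) = 12 \left(-33\right) + \left(\left(-241 - 2583\right) - 112634\right) \left(-13086 - 152644\right) = -396 + \left(\left(-241 - 2583\right) - 112634\right) \left(-165730\right) = -396 + \left(-2824 - 112634\right) \left(-165730\right) = -396 - -19134854340 = -396 + 19134854340 = 19134853944$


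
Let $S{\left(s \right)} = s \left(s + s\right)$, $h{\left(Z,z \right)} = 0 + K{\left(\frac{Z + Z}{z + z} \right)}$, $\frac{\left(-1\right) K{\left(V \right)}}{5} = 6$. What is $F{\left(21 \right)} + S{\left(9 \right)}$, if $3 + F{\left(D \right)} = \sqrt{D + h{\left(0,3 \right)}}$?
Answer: $159 + 3 i \approx 159.0 + 3.0 i$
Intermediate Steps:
$K{\left(V \right)} = -30$ ($K{\left(V \right)} = \left(-5\right) 6 = -30$)
$h{\left(Z,z \right)} = -30$ ($h{\left(Z,z \right)} = 0 - 30 = -30$)
$S{\left(s \right)} = 2 s^{2}$ ($S{\left(s \right)} = s 2 s = 2 s^{2}$)
$F{\left(D \right)} = -3 + \sqrt{-30 + D}$ ($F{\left(D \right)} = -3 + \sqrt{D - 30} = -3 + \sqrt{-30 + D}$)
$F{\left(21 \right)} + S{\left(9 \right)} = \left(-3 + \sqrt{-30 + 21}\right) + 2 \cdot 9^{2} = \left(-3 + \sqrt{-9}\right) + 2 \cdot 81 = \left(-3 + 3 i\right) + 162 = 159 + 3 i$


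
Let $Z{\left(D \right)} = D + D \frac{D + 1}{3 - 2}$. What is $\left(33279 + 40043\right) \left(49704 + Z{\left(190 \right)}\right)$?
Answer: $6319183248$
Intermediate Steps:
$Z{\left(D \right)} = D + D \left(1 + D\right)$ ($Z{\left(D \right)} = D + D \frac{1 + D}{1} = D + D \left(1 + D\right) 1 = D + D \left(1 + D\right)$)
$\left(33279 + 40043\right) \left(49704 + Z{\left(190 \right)}\right) = \left(33279 + 40043\right) \left(49704 + 190 \left(2 + 190\right)\right) = 73322 \left(49704 + 190 \cdot 192\right) = 73322 \left(49704 + 36480\right) = 73322 \cdot 86184 = 6319183248$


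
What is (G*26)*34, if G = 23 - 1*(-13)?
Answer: 31824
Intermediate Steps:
G = 36 (G = 23 + 13 = 36)
(G*26)*34 = (36*26)*34 = 936*34 = 31824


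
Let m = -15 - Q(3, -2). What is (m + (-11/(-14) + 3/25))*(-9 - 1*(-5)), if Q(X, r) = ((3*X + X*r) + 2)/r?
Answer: 8116/175 ≈ 46.377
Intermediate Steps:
Q(X, r) = (2 + 3*X + X*r)/r
m = -25/2 (m = -15 - (2 + 3*3 + 3*(-2))/(-2) = -15 - (-1)*(2 + 9 - 6)/2 = -15 - (-1)*5/2 = -15 - 1*(-5/2) = -15 + 5/2 = -25/2 ≈ -12.500)
(m + (-11/(-14) + 3/25))*(-9 - 1*(-5)) = (-25/2 + (-11/(-14) + 3/25))*(-9 - 1*(-5)) = (-25/2 + (-11*(-1/14) + 3*(1/25)))*(-9 + 5) = (-25/2 + (11/14 + 3/25))*(-4) = (-25/2 + 317/350)*(-4) = -2029/175*(-4) = 8116/175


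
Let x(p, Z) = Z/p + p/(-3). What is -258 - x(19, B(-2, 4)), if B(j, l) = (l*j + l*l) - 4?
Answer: -14357/57 ≈ -251.88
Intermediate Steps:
B(j, l) = -4 + l**2 + j*l (B(j, l) = (j*l + l**2) - 4 = (l**2 + j*l) - 4 = -4 + l**2 + j*l)
x(p, Z) = -p/3 + Z/p (x(p, Z) = Z/p + p*(-1/3) = Z/p - p/3 = -p/3 + Z/p)
-258 - x(19, B(-2, 4)) = -258 - (-1/3*19 + (-4 + 4**2 - 2*4)/19) = -258 - (-19/3 + (-4 + 16 - 8)*(1/19)) = -258 - (-19/3 + 4*(1/19)) = -258 - (-19/3 + 4/19) = -258 - 1*(-349/57) = -258 + 349/57 = -14357/57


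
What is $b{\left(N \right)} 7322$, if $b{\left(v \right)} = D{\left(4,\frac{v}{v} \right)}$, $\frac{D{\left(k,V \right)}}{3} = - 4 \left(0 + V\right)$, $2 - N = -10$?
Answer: $-87864$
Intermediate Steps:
$N = 12$ ($N = 2 - -10 = 2 + 10 = 12$)
$D{\left(k,V \right)} = - 12 V$ ($D{\left(k,V \right)} = 3 \left(- 4 \left(0 + V\right)\right) = 3 \left(- 4 V\right) = - 12 V$)
$b{\left(v \right)} = -12$ ($b{\left(v \right)} = - 12 \frac{v}{v} = \left(-12\right) 1 = -12$)
$b{\left(N \right)} 7322 = \left(-12\right) 7322 = -87864$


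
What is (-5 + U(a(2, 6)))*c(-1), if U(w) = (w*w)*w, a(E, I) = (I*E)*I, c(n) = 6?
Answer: 2239458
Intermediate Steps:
a(E, I) = E*I² (a(E, I) = (E*I)*I = E*I²)
U(w) = w³ (U(w) = w²*w = w³)
(-5 + U(a(2, 6)))*c(-1) = (-5 + (2*6²)³)*6 = (-5 + (2*36)³)*6 = (-5 + 72³)*6 = (-5 + 373248)*6 = 373243*6 = 2239458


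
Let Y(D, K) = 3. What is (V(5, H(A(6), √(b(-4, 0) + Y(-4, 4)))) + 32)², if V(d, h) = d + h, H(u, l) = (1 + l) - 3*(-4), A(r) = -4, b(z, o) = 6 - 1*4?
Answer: (50 + √5)² ≈ 2728.6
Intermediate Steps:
b(z, o) = 2 (b(z, o) = 6 - 4 = 2)
H(u, l) = 13 + l (H(u, l) = (1 + l) + 12 = 13 + l)
(V(5, H(A(6), √(b(-4, 0) + Y(-4, 4)))) + 32)² = ((5 + (13 + √(2 + 3))) + 32)² = ((5 + (13 + √5)) + 32)² = ((18 + √5) + 32)² = (50 + √5)²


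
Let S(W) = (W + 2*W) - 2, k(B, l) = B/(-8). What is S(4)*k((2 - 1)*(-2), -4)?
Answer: 5/2 ≈ 2.5000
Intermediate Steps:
k(B, l) = -B/8 (k(B, l) = B*(-⅛) = -B/8)
S(W) = -2 + 3*W (S(W) = 3*W - 2 = -2 + 3*W)
S(4)*k((2 - 1)*(-2), -4) = (-2 + 3*4)*(-(2 - 1)*(-2)/8) = (-2 + 12)*(-(-2)/8) = 10*(-⅛*(-2)) = 10*(¼) = 5/2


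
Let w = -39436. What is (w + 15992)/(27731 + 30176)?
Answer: -23444/57907 ≈ -0.40486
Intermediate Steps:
(w + 15992)/(27731 + 30176) = (-39436 + 15992)/(27731 + 30176) = -23444/57907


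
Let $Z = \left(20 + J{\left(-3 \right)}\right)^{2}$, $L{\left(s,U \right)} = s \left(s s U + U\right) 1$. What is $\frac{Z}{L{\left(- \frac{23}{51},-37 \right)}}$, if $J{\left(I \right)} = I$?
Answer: $\frac{38336139}{2663630} \approx 14.392$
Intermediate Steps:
$L{\left(s,U \right)} = s \left(U + U s^{2}\right)$ ($L{\left(s,U \right)} = s \left(s^{2} U + U\right) 1 = s \left(U s^{2} + U\right) 1 = s \left(U + U s^{2}\right) 1 = s \left(U + U s^{2}\right)$)
$Z = 289$ ($Z = \left(20 - 3\right)^{2} = 17^{2} = 289$)
$\frac{Z}{L{\left(- \frac{23}{51},-37 \right)}} = \frac{289}{\left(-37\right) \left(- \frac{23}{51}\right) \left(1 + \left(- \frac{23}{51}\right)^{2}\right)} = \frac{289}{\left(-37\right) \left(- \frac{23}{51}\right) \left(1 + \frac{529}{2601}\right)} = \frac{289}{\left(-37\right) \left(- \frac{23}{51}\right) \frac{3130}{2601}} = \frac{289}{\frac{2663630}{132651}} = 289 \cdot \frac{132651}{2663630} = \frac{38336139}{2663630}$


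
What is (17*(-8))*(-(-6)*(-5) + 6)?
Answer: 3264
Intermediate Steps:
(17*(-8))*(-(-6)*(-5) + 6) = -136*(-3*10 + 6) = -136*(-30 + 6) = -136*(-24) = 3264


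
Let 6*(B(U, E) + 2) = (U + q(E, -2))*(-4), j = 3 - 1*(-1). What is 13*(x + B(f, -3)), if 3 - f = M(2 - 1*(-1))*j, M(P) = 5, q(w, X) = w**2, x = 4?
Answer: 286/3 ≈ 95.333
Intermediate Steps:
j = 4 (j = 3 + 1 = 4)
f = -17 (f = 3 - 5*4 = 3 - 1*20 = 3 - 20 = -17)
B(U, E) = -2 - 2*U/3 - 2*E**2/3 (B(U, E) = -2 + ((U + E**2)*(-4))/6 = -2 + (-4*U - 4*E**2)/6 = -2 + (-2*U/3 - 2*E**2/3) = -2 - 2*U/3 - 2*E**2/3)
13*(x + B(f, -3)) = 13*(4 + (-2 - 2/3*(-17) - 2/3*(-3)**2)) = 13*(4 + (-2 + 34/3 - 2/3*9)) = 13*(4 + (-2 + 34/3 - 6)) = 13*(4 + 10/3) = 13*(22/3) = 286/3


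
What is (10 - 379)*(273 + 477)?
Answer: -276750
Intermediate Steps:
(10 - 379)*(273 + 477) = -369*750 = -276750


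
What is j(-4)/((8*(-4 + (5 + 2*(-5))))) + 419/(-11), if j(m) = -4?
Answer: -7531/198 ≈ -38.035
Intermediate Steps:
j(-4)/((8*(-4 + (5 + 2*(-5))))) + 419/(-11) = -4*1/(8*(-4 + (5 + 2*(-5)))) + 419/(-11) = -4*1/(8*(-4 + (5 - 10))) + 419*(-1/11) = -4*1/(8*(-4 - 5)) - 419/11 = -4/(8*(-9)) - 419/11 = -4/(-72) - 419/11 = -4*(-1/72) - 419/11 = 1/18 - 419/11 = -7531/198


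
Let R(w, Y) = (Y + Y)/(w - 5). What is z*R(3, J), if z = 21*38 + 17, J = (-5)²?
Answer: -20375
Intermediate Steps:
J = 25
R(w, Y) = 2*Y/(-5 + w) (R(w, Y) = (2*Y)/(-5 + w) = 2*Y/(-5 + w))
z = 815 (z = 798 + 17 = 815)
z*R(3, J) = 815*(2*25/(-5 + 3)) = 815*(2*25/(-2)) = 815*(2*25*(-½)) = 815*(-25) = -20375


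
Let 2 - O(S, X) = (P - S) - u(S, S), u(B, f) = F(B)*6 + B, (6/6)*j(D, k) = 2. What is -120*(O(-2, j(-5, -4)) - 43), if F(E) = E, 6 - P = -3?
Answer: 7920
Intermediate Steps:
P = 9 (P = 6 - 1*(-3) = 6 + 3 = 9)
j(D, k) = 2
u(B, f) = 7*B (u(B, f) = B*6 + B = 6*B + B = 7*B)
O(S, X) = -7 + 8*S (O(S, X) = 2 - ((9 - S) - 7*S) = 2 - (9 - 8*S) = 2 + (-9 + 8*S) = -7 + 8*S)
-120*(O(-2, j(-5, -4)) - 43) = -120*((-7 + 8*(-2)) - 43) = -120*((-7 - 16) - 43) = -120*(-23 - 43) = -120*(-66) = 7920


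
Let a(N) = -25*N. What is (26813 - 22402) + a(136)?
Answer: 1011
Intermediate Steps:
(26813 - 22402) + a(136) = (26813 - 22402) - 25*136 = 4411 - 3400 = 1011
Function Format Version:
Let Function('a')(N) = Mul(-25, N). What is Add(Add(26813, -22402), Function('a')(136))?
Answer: 1011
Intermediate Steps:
Add(Add(26813, -22402), Function('a')(136)) = Add(Add(26813, -22402), Mul(-25, 136)) = Add(4411, -3400) = 1011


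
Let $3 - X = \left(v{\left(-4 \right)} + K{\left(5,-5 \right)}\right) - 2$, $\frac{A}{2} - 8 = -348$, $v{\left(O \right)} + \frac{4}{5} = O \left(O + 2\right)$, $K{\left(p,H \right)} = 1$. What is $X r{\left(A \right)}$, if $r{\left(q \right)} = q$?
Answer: $2176$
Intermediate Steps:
$v{\left(O \right)} = - \frac{4}{5} + O \left(2 + O\right)$ ($v{\left(O \right)} = - \frac{4}{5} + O \left(O + 2\right) = - \frac{4}{5} + O \left(2 + O\right)$)
$A = -680$ ($A = 16 + 2 \left(-348\right) = 16 - 696 = -680$)
$X = - \frac{16}{5}$ ($X = 3 - \left(\left(\left(- \frac{4}{5} + \left(-4\right)^{2} + 2 \left(-4\right)\right) + 1\right) - 2\right) = 3 - \left(\left(\left(- \frac{4}{5} + 16 - 8\right) + 1\right) - 2\right) = 3 - \left(\left(\frac{36}{5} + 1\right) - 2\right) = 3 - \left(\frac{41}{5} - 2\right) = 3 - \frac{31}{5} = - \frac{16}{5} \approx -3.2$)
$X r{\left(A \right)} = \left(- \frac{16}{5}\right) \left(-680\right) = 2176$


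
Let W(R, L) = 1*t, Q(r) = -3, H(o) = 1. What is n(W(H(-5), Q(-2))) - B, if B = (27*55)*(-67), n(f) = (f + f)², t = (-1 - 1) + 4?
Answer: 99511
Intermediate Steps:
t = 2 (t = -2 + 4 = 2)
W(R, L) = 2 (W(R, L) = 1*2 = 2)
n(f) = 4*f² (n(f) = (2*f)² = 4*f²)
B = -99495 (B = 1485*(-67) = -99495)
n(W(H(-5), Q(-2))) - B = 4*2² - 1*(-99495) = 4*4 + 99495 = 16 + 99495 = 99511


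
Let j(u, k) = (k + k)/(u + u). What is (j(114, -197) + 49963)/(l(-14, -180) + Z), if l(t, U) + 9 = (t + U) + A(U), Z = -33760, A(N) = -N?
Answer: -5695585/3851262 ≈ -1.4789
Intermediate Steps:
j(u, k) = k/u (j(u, k) = (2*k)/((2*u)) = (2*k)*(1/(2*u)) = k/u)
l(t, U) = -9 + t (l(t, U) = -9 + ((t + U) - U) = -9 + ((U + t) - U) = -9 + t)
(j(114, -197) + 49963)/(l(-14, -180) + Z) = (-197/114 + 49963)/((-9 - 14) - 33760) = (-197*1/114 + 49963)/(-23 - 33760) = (-197/114 + 49963)/(-33783) = (5695585/114)*(-1/33783) = -5695585/3851262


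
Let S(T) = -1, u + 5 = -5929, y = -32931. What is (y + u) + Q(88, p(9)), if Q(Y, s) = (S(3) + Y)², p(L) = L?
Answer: -31296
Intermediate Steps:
u = -5934 (u = -5 - 5929 = -5934)
Q(Y, s) = (-1 + Y)²
(y + u) + Q(88, p(9)) = (-32931 - 5934) + (-1 + 88)² = -38865 + 87² = -38865 + 7569 = -31296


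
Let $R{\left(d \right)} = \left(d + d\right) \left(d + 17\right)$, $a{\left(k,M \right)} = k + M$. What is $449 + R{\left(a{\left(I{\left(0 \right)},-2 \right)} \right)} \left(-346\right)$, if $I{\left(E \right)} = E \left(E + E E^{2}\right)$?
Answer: $21209$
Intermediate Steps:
$I{\left(E \right)} = E \left(E + E^{3}\right)$
$a{\left(k,M \right)} = M + k$
$R{\left(d \right)} = 2 d \left(17 + d\right)$
$449 + R{\left(a{\left(I{\left(0 \right)},-2 \right)} \right)} \left(-346\right) = 449 + 2 \left(-2 + \left(0^{2} + 0^{4}\right)\right) \left(17 + \left(-2 + \left(0^{2} + 0^{4}\right)\right)\right) \left(-346\right) = 449 + 2 \left(-2 + \left(0 + 0\right)\right) \left(17 + \left(-2 + \left(0 + 0\right)\right)\right) \left(-346\right) = 449 + 2 \left(-2 + 0\right) \left(17 + \left(-2 + 0\right)\right) \left(-346\right) = 449 + 2 \left(-2\right) \left(17 - 2\right) \left(-346\right) = 449 + 2 \left(-2\right) 15 \left(-346\right) = 449 - -20760 = 449 + 20760 = 21209$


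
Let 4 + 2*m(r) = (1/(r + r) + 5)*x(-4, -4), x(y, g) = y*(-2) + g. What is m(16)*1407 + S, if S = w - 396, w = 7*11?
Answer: 176399/16 ≈ 11025.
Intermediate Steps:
w = 77
x(y, g) = g - 2*y (x(y, g) = -2*y + g = g - 2*y)
S = -319 (S = 77 - 396 = -319)
m(r) = 8 + 1/r (m(r) = -2 + ((1/(r + r) + 5)*(-4 - 2*(-4)))/2 = -2 + ((1/(2*r) + 5)*(-4 + 8))/2 = -2 + ((1/(2*r) + 5)*4)/2 = -2 + ((5 + 1/(2*r))*4)/2 = -2 + (20 + 2/r)/2 = -2 + (10 + 1/r) = 8 + 1/r)
m(16)*1407 + S = (8 + 1/16)*1407 - 319 = (129/16)*1407 - 319 = 181503/16 - 319 = 176399/16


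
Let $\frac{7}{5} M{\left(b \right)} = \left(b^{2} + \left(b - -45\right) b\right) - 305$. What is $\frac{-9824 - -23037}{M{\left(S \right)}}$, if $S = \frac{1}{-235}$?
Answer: $- \frac{1021563095}{16854198} \approx -60.612$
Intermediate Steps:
$S = - \frac{1}{235} \approx -0.0042553$
$M{\left(b \right)} = - \frac{1525}{7} + \frac{5 b^{2}}{7} + \frac{5 b \left(45 + b\right)}{7}$ ($M{\left(b \right)} = \frac{5 \left(\left(b^{2} + \left(b - -45\right) b\right) - 305\right)}{7} = \frac{5 \left(\left(b^{2} + \left(b + 45\right) b\right) - 305\right)}{7} = \frac{5 \left(\left(b^{2} + \left(45 + b\right) b\right) - 305\right)}{7} = \frac{5 \left(\left(b^{2} + b \left(45 + b\right)\right) - 305\right)}{7} = \frac{5 \left(-305 + b^{2} + b \left(45 + b\right)\right)}{7} = - \frac{1525}{7} + \frac{5 b^{2}}{7} + \frac{5 b \left(45 + b\right)}{7}$)
$\frac{-9824 - -23037}{M{\left(S \right)}} = \frac{-9824 - -23037}{- \frac{1525}{7} + \frac{10 \left(- \frac{1}{235}\right)^{2}}{7} + \frac{225}{7} \left(- \frac{1}{235}\right)} = \frac{-9824 + 23037}{- \frac{1525}{7} + \frac{10}{7} \cdot \frac{1}{55225} - \frac{45}{329}} = \frac{13213}{- \frac{1525}{7} + \frac{2}{77315} - \frac{45}{329}} = \frac{13213}{- \frac{16854198}{77315}} = 13213 \left(- \frac{77315}{16854198}\right) = - \frac{1021563095}{16854198}$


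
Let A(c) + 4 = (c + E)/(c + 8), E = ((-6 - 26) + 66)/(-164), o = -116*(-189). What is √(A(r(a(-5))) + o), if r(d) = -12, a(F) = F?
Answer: 43*√318898/164 ≈ 148.06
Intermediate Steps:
o = 21924
E = -17/82 (E = (-32 + 66)*(-1/164) = 34*(-1/164) = -17/82 ≈ -0.20732)
A(c) = -4 + (-17/82 + c)/(8 + c) (A(c) = -4 + (c - 17/82)/(c + 8) = -4 + (-17/82 + c)/(8 + c))
√(A(r(a(-5))) + o) = √((-2641 - 246*(-12))/(82*(8 - 12)) + 21924) = √((1/82)*(-2641 + 2952)/(-4) + 21924) = √((1/82)*(-¼)*311 + 21924) = √(-311/328 + 21924) = √(7190761/328) = 43*√318898/164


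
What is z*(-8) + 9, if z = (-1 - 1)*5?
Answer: 89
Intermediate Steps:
z = -10 (z = -2*5 = -10)
z*(-8) + 9 = -10*(-8) + 9 = 80 + 9 = 89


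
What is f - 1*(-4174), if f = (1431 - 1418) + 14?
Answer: 4201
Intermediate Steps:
f = 27 (f = 13 + 14 = 27)
f - 1*(-4174) = 27 - 1*(-4174) = 27 + 4174 = 4201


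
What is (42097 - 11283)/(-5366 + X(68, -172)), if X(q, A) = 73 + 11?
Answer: -15407/2641 ≈ -5.8338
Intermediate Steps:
X(q, A) = 84
(42097 - 11283)/(-5366 + X(68, -172)) = (42097 - 11283)/(-5366 + 84) = 30814/(-5282) = 30814*(-1/5282) = -15407/2641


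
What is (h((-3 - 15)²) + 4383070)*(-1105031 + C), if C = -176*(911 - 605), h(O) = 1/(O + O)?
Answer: -3291504883481207/648 ≈ -5.0795e+12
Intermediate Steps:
h(O) = 1/(2*O)
C = -53856 (C = -176*306 = -53856)
(h((-3 - 15)²) + 4383070)*(-1105031 + C) = (1/(2*((-3 - 15)²)) + 4383070)*(-1105031 - 53856) = (1/(2*((-18)²)) + 4383070)*(-1158887) = ((½)/324 + 4383070)*(-1158887) = ((½)*(1/324) + 4383070)*(-1158887) = (1/648 + 4383070)*(-1158887) = (2840229361/648)*(-1158887) = -3291504883481207/648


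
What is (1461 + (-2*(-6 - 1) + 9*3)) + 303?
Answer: 1805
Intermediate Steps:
(1461 + (-2*(-6 - 1) + 9*3)) + 303 = (1461 + (-2*(-7) + 27)) + 303 = (1461 + (14 + 27)) + 303 = (1461 + 41) + 303 = 1502 + 303 = 1805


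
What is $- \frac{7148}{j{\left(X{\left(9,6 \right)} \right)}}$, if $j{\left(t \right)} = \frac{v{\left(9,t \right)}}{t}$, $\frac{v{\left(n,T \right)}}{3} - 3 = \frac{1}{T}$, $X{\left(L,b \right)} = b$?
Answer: $- \frac{85776}{19} \approx -4514.5$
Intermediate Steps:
$v{\left(n,T \right)} = 9 + \frac{3}{T}$
$j{\left(t \right)} = \frac{9 + \frac{3}{t}}{t}$
$- \frac{7148}{j{\left(X{\left(9,6 \right)} \right)}} = - \frac{7148}{3 \cdot \frac{1}{36} \left(1 + 3 \cdot 6\right)} = - \frac{7148}{3 \cdot \frac{1}{36} \left(1 + 18\right)} = - \frac{7148}{3 \cdot \frac{1}{36} \cdot 19} = - \frac{7148}{\frac{19}{12}} = \left(-7148\right) \frac{12}{19} = - \frac{85776}{19}$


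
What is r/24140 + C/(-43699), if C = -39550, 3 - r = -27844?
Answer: 2171623053/1054893860 ≈ 2.0586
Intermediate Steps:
r = 27847 (r = 3 - 1*(-27844) = 3 + 27844 = 27847)
r/24140 + C/(-43699) = 27847/24140 - 39550/(-43699) = 27847*(1/24140) - 39550*(-1/43699) = 27847/24140 + 39550/43699 = 2171623053/1054893860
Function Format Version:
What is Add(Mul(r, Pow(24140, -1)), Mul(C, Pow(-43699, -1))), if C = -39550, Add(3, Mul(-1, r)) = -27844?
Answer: Rational(2171623053, 1054893860) ≈ 2.0586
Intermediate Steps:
r = 27847 (r = Add(3, Mul(-1, -27844)) = Add(3, 27844) = 27847)
Add(Mul(r, Pow(24140, -1)), Mul(C, Pow(-43699, -1))) = Add(Mul(27847, Pow(24140, -1)), Mul(-39550, Pow(-43699, -1))) = Add(Mul(27847, Rational(1, 24140)), Mul(-39550, Rational(-1, 43699))) = Add(Rational(27847, 24140), Rational(39550, 43699)) = Rational(2171623053, 1054893860)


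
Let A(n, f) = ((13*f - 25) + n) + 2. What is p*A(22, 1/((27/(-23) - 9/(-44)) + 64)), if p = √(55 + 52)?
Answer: -50631*√107/63787 ≈ -8.2106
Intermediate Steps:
p = √107 ≈ 10.344
A(n, f) = -23 + n + 13*f (A(n, f) = ((-25 + 13*f) + n) + 2 = (-25 + n + 13*f) + 2 = -23 + n + 13*f)
p*A(22, 1/((27/(-23) - 9/(-44)) + 64)) = √107*(-23 + 22 + 13/((27/(-23) - 9/(-44)) + 64)) = √107*(-23 + 22 + 13/((27*(-1/23) - 9*(-1/44)) + 64)) = √107*(-23 + 22 + 13/((-27/23 + 9/44) + 64)) = √107*(-23 + 22 + 13/(-981/1012 + 64)) = √107*(-23 + 22 + 13/(63787/1012)) = √107*(-23 + 22 + 13*(1012/63787)) = √107*(-23 + 22 + 13156/63787) = √107*(-50631/63787) = -50631*√107/63787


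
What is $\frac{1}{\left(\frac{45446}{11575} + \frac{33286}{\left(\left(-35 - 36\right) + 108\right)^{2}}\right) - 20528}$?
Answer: $- \frac{15846175}{324842779376} \approx -4.8781 \cdot 10^{-5}$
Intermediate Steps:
$\frac{1}{\left(\frac{45446}{11575} + \frac{33286}{\left(\left(-35 - 36\right) + 108\right)^{2}}\right) - 20528} = \frac{1}{\left(45446 \cdot \frac{1}{11575} + \frac{33286}{\left(-71 + 108\right)^{2}}\right) - 20528} = \frac{1}{\left(\frac{45446}{11575} + \frac{33286}{37^{2}}\right) - 20528} = \frac{1}{\left(\frac{45446}{11575} + \frac{33286}{1369}\right) - 20528} = \frac{1}{\frac{447501024}{15846175} - 20528} = \frac{1}{- \frac{324842779376}{15846175}} = - \frac{15846175}{324842779376}$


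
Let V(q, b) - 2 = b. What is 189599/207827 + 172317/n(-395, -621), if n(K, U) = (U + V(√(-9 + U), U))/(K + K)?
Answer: 2829181397837/25770548 ≈ 1.0978e+5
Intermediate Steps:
V(q, b) = 2 + b
n(K, U) = (2 + 2*U)/(2*K) (n(K, U) = (U + (2 + U))/(K + K) = (2 + 2*U)/((2*K)) = (2 + 2*U)*(1/(2*K)) = (2 + 2*U)/(2*K))
189599/207827 + 172317/n(-395, -621) = 189599/207827 + 172317/(((1 - 621)/(-395))) = 189599*(1/207827) + 172317/((-1/395*(-620))) = 189599/207827 + 172317/(124/79) = 189599/207827 + 172317*(79/124) = 189599/207827 + 13613043/124 = 2829181397837/25770548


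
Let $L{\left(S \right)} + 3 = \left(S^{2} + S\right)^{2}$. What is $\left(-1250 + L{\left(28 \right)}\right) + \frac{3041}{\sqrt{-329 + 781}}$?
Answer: $658091 + \frac{3041 \sqrt{113}}{226} \approx 6.5823 \cdot 10^{5}$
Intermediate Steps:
$L{\left(S \right)} = -3 + \left(S + S^{2}\right)^{2}$ ($L{\left(S \right)} = -3 + \left(S^{2} + S\right)^{2} = -3 + \left(S + S^{2}\right)^{2}$)
$\left(-1250 + L{\left(28 \right)}\right) + \frac{3041}{\sqrt{-329 + 781}} = \left(-1250 - \left(3 - 28^{2} \left(1 + 28\right)^{2}\right)\right) + \frac{3041}{\sqrt{-329 + 781}} = \left(-1250 - \left(3 - 784 \cdot 29^{2}\right)\right) + \frac{3041}{\sqrt{452}} = \left(-1250 + \left(-3 + 784 \cdot 841\right)\right) + \frac{3041}{2 \sqrt{113}} = \left(-1250 + \left(-3 + 659344\right)\right) + 3041 \frac{\sqrt{113}}{226} = \left(-1250 + 659341\right) + \frac{3041 \sqrt{113}}{226} = 658091 + \frac{3041 \sqrt{113}}{226}$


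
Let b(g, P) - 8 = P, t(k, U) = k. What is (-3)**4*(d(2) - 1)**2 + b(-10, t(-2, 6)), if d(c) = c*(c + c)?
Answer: 3975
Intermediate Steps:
b(g, P) = 8 + P
d(c) = 2*c**2 (d(c) = c*(2*c) = 2*c**2)
(-3)**4*(d(2) - 1)**2 + b(-10, t(-2, 6)) = (-3)**4*(2*2**2 - 1)**2 + (8 - 2) = 81*(2*4 - 1)**2 + 6 = 81*(8 - 1)**2 + 6 = 81*7**2 + 6 = 81*49 + 6 = 3969 + 6 = 3975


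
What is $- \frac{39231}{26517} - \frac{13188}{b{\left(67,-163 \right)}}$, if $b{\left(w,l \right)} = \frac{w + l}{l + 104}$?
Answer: $- \frac{573234215}{70712} \approx -8106.6$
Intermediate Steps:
$b{\left(w,l \right)} = \frac{l + w}{104 + l}$
$- \frac{39231}{26517} - \frac{13188}{b{\left(67,-163 \right)}} = - \frac{39231}{26517} - \frac{13188}{\frac{1}{104 - 163} \left(-163 + 67\right)} = \left(-39231\right) \frac{1}{26517} - \frac{13188}{\frac{1}{-59} \left(-96\right)} = - \frac{13077}{8839} - \frac{13188}{\left(- \frac{1}{59}\right) \left(-96\right)} = - \frac{13077}{8839} - \frac{13188}{\frac{96}{59}} = - \frac{13077}{8839} - \frac{64841}{8} = - \frac{573234215}{70712}$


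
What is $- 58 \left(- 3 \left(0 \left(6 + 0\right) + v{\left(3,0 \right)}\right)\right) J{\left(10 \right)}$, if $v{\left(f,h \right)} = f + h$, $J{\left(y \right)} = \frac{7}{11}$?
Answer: $\frac{3654}{11} \approx 332.18$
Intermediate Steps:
$J{\left(y \right)} = \frac{7}{11}$ ($J{\left(y \right)} = 7 \cdot \frac{1}{11} = \frac{7}{11}$)
$- 58 \left(- 3 \left(0 \left(6 + 0\right) + v{\left(3,0 \right)}\right)\right) J{\left(10 \right)} = - 58 \left(- 3 \left(0 \left(6 + 0\right) + \left(3 + 0\right)\right)\right) \frac{7}{11} = - 58 \left(- 3 \left(0 \cdot 6 + 3\right)\right) \frac{7}{11} = - 58 \left(- 3 \left(0 + 3\right)\right) \frac{7}{11} = - 58 \left(\left(-3\right) 3\right) \frac{7}{11} = \left(-58\right) \left(-9\right) \frac{7}{11} = 522 \cdot \frac{7}{11} = \frac{3654}{11}$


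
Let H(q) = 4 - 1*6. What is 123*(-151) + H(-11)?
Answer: -18575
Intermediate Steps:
H(q) = -2 (H(q) = 4 - 6 = -2)
123*(-151) + H(-11) = 123*(-151) - 2 = -18573 - 2 = -18575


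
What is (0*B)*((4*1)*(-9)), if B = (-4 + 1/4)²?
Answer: 0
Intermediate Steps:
B = 225/16 (B = (-4 + ¼)² = (-15/4)² = 225/16 ≈ 14.063)
(0*B)*((4*1)*(-9)) = (0*(225/16))*((4*1)*(-9)) = 0*(4*(-9)) = 0*(-36) = 0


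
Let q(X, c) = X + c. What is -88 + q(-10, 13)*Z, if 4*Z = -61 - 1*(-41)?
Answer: -103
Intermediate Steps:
Z = -5 (Z = (-61 - 1*(-41))/4 = (-61 + 41)/4 = (¼)*(-20) = -5)
-88 + q(-10, 13)*Z = -88 + (-10 + 13)*(-5) = -88 + 3*(-5) = -88 - 15 = -103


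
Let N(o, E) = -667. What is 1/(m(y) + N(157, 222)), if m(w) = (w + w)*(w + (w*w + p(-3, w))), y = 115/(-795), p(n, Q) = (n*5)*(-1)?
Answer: -4019679/2698425895 ≈ -0.0014896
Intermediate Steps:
p(n, Q) = -5*n (p(n, Q) = (5*n)*(-1) = -5*n)
y = -23/159 (y = 115*(-1/795) = -23/159 ≈ -0.14465)
m(w) = 2*w*(15 + w + w**2) (m(w) = (w + w)*(w + (w*w - 5*(-3))) = (2*w)*(w + (w**2 + 15)) = (2*w)*(w + (15 + w**2)) = (2*w)*(15 + w + w**2) = 2*w*(15 + w + w**2))
1/(m(y) + N(157, 222)) = 1/(2*(-23/159)*(15 - 23/159 + (-23/159)**2) - 667) = 1/(2*(-23/159)*(15 - 23/159 + 529/25281) - 667) = 1/(2*(-23/159)*(376087/25281) - 667) = 1/(-17300002/4019679 - 667) = 1/(-2698425895/4019679) = -4019679/2698425895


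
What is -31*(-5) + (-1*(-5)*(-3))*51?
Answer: -610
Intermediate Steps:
-31*(-5) + (-1*(-5)*(-3))*51 = 155 + (5*(-3))*51 = 155 - 15*51 = 155 - 765 = -610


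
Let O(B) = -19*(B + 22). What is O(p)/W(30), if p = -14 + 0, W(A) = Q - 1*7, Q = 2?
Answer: 152/5 ≈ 30.400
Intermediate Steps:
W(A) = -5 (W(A) = 2 - 1*7 = 2 - 7 = -5)
p = -14
O(B) = -418 - 19*B (O(B) = -19*(22 + B) = -418 - 19*B)
O(p)/W(30) = (-418 - 19*(-14))/(-5) = (-418 + 266)*(-1/5) = -152*(-1/5) = 152/5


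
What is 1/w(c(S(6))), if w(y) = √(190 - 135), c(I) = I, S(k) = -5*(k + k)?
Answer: √55/55 ≈ 0.13484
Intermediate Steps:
S(k) = -10*k
w(y) = √55
1/w(c(S(6))) = 1/(√55) = √55/55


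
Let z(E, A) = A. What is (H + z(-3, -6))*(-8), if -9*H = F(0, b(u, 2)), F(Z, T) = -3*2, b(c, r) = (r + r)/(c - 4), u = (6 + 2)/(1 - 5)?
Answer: 128/3 ≈ 42.667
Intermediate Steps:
u = -2 (u = 8/(-4) = 8*(-1/4) = -2)
b(c, r) = 2*r/(-4 + c) (b(c, r) = (2*r)/(-4 + c) = 2*r/(-4 + c))
F(Z, T) = -6
H = 2/3 (H = -1/9*(-6) = 2/3 ≈ 0.66667)
(H + z(-3, -6))*(-8) = (2/3 - 6)*(-8) = -16/3*(-8) = 128/3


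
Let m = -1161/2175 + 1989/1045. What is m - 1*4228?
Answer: -640440178/151525 ≈ -4226.6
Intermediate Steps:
m = 207522/151525 (m = -1161*1/2175 + 1989*(1/1045) = -387/725 + 1989/1045 = 207522/151525 ≈ 1.3696)
m - 1*4228 = 207522/151525 - 1*4228 = 207522/151525 - 4228 = -640440178/151525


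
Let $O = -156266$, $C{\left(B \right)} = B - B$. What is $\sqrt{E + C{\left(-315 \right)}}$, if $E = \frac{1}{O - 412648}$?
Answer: $\frac{i \sqrt{568914}}{568914} \approx 0.0013258 i$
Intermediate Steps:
$C{\left(B \right)} = 0$
$E = - \frac{1}{568914}$ ($E = \frac{1}{-156266 - 412648} = \frac{1}{-568914} = - \frac{1}{568914} \approx -1.7577 \cdot 10^{-6}$)
$\sqrt{E + C{\left(-315 \right)}} = \sqrt{- \frac{1}{568914} + 0} = \sqrt{- \frac{1}{568914}} = \frac{i \sqrt{568914}}{568914}$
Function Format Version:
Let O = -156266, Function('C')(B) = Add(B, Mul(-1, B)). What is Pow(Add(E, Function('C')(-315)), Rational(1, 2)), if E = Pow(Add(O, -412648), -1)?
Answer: Mul(Rational(1, 568914), I, Pow(568914, Rational(1, 2))) ≈ Mul(0.0013258, I)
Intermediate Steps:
Function('C')(B) = 0
E = Rational(-1, 568914) (E = Pow(Add(-156266, -412648), -1) = Pow(-568914, -1) = Rational(-1, 568914) ≈ -1.7577e-6)
Pow(Add(E, Function('C')(-315)), Rational(1, 2)) = Pow(Add(Rational(-1, 568914), 0), Rational(1, 2)) = Pow(Rational(-1, 568914), Rational(1, 2)) = Mul(Rational(1, 568914), I, Pow(568914, Rational(1, 2)))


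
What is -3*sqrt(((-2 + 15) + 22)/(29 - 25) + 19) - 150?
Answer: -150 - 3*sqrt(111)/2 ≈ -165.80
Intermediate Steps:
-3*sqrt(((-2 + 15) + 22)/(29 - 25) + 19) - 150 = -3*sqrt((13 + 22)/4 + 19) - 150 = -3*sqrt(35*(1/4) + 19) - 150 = -3*sqrt(35/4 + 19) - 150 = -3*sqrt(111)/2 - 150 = -150 - 3*sqrt(111)/2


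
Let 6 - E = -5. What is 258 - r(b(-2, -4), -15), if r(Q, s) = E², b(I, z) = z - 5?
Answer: 137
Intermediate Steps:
E = 11 (E = 6 - 1*(-5) = 6 + 5 = 11)
b(I, z) = -5 + z
r(Q, s) = 121 (r(Q, s) = 11² = 121)
258 - r(b(-2, -4), -15) = 258 - 1*121 = 258 - 121 = 137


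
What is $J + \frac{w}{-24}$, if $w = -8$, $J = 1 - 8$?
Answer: $- \frac{20}{3} \approx -6.6667$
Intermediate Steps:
$J = -7$
$J + \frac{w}{-24} = -7 + \frac{1}{-24} \left(-8\right) = -7 - - \frac{1}{3} = -7 + \frac{1}{3} = - \frac{20}{3}$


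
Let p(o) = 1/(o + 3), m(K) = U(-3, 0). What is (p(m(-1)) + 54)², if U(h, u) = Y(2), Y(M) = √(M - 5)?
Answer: (2934*√3 - 17821*I/6)/(√3 - I) ≈ 2943.0 - 15.661*I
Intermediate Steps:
Y(M) = √(-5 + M)
U(h, u) = I*√3 (U(h, u) = √(-5 + 2) = √(-3) = I*√3)
m(K) = I*√3
p(o) = 1/(3 + o)
(p(m(-1)) + 54)² = (1/(3 + I*√3) + 54)² = (54 + 1/(3 + I*√3))²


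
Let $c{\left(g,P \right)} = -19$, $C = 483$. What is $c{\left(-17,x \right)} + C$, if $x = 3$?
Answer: $464$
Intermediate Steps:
$c{\left(-17,x \right)} + C = -19 + 483 = 464$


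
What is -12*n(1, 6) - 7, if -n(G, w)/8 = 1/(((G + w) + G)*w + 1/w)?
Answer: -1447/289 ≈ -5.0069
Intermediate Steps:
n(G, w) = -8/(1/w + w*(w + 2*G)) (n(G, w) = -8/(((G + w) + G)*w + 1/w) = -8/((w + 2*G)*w + 1/w) = -8/(w*(w + 2*G) + 1/w) = -8/(1/w + w*(w + 2*G)))
-12*n(1, 6) - 7 = -(-96)*6/(1 + 6³ + 2*1*6²) - 7 = -(-96)*6/(1 + 216 + 2*1*36) - 7 = -(-96)*6/(1 + 216 + 72) - 7 = -(-96)*6/289 - 7 = -12*(-48/289) - 7 = 576/289 - 7 = -1447/289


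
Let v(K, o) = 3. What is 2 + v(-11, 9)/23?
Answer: 49/23 ≈ 2.1304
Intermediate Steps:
2 + v(-11, 9)/23 = 2 + 3/23 = 49/23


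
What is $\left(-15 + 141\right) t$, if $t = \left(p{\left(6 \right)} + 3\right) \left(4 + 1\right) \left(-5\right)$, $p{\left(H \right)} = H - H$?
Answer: $-9450$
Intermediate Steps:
$p{\left(H \right)} = 0$
$t = -75$ ($t = \left(0 + 3\right) \left(4 + 1\right) \left(-5\right) = 3 \cdot 5 \left(-5\right) = 3 \left(-25\right) = -75$)
$\left(-15 + 141\right) t = \left(-15 + 141\right) \left(-75\right) = 126 \left(-75\right) = -9450$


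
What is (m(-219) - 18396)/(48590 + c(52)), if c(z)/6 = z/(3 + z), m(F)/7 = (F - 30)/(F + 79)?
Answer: -4044381/10691048 ≈ -0.37830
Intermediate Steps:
m(F) = 7*(-30 + F)/(79 + F) (m(F) = 7*((F - 30)/(F + 79)) = 7*((-30 + F)/(79 + F)) = 7*(-30 + F)/(79 + F))
c(z) = 6*z/(3 + z) (c(z) = 6*(z/(3 + z)) = 6*z/(3 + z))
(m(-219) - 18396)/(48590 + c(52)) = (7*(-30 - 219)/(79 - 219) - 18396)/(48590 + 6*52/(3 + 52)) = (7*(-249)/(-140) - 18396)/(48590 + 6*52/55) = (7*(-1/140)*(-249) - 18396)/(48590 + 6*52*(1/55)) = (249/20 - 18396)/(48590 + 312/55) = -367671/(20*2672762/55) = -367671/20*55/2672762 = -4044381/10691048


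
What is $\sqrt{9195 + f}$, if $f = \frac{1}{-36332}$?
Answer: $\frac{49 \sqrt{1263799537}}{18166} \approx 95.891$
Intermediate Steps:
$f = - \frac{1}{36332} \approx -2.7524 \cdot 10^{-5}$
$\sqrt{9195 + f} = \sqrt{9195 - \frac{1}{36332}} = \sqrt{\frac{334072739}{36332}} = \frac{49 \sqrt{1263799537}}{18166}$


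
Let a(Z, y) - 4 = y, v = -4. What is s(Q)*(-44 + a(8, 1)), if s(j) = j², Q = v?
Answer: -624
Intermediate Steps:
a(Z, y) = 4 + y
Q = -4
s(Q)*(-44 + a(8, 1)) = (-4)²*(-44 + (4 + 1)) = 16*(-44 + 5) = 16*(-39) = -624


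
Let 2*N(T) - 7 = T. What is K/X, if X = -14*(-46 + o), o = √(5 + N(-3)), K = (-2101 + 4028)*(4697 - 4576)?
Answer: 5362841/14763 + 233167*√7/29526 ≈ 384.16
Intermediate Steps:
N(T) = 7/2 + T/2
K = 233167 (K = 1927*121 = 233167)
o = √7 (o = √(5 + (7/2 + (½)*(-3))) = √(5 + (7/2 - 3/2)) = √(5 + 2) = √7 ≈ 2.6458)
X = 644 - 14*√7 (X = -14*(-46 + √7) = 644 - 14*√7 ≈ 606.96)
K/X = 233167/(644 - 14*√7)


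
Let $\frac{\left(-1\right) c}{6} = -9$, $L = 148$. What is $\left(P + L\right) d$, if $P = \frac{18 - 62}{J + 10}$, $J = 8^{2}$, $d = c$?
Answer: $\frac{294516}{37} \approx 7959.9$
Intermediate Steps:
$c = 54$ ($c = \left(-6\right) \left(-9\right) = 54$)
$d = 54$
$J = 64$
$P = - \frac{22}{37}$ ($P = \frac{18 - 62}{64 + 10} = - \frac{44}{74} = \left(-44\right) \frac{1}{74} = - \frac{22}{37} \approx -0.59459$)
$\left(P + L\right) d = \left(- \frac{22}{37} + 148\right) 54 = \frac{5454}{37} \cdot 54 = \frac{294516}{37}$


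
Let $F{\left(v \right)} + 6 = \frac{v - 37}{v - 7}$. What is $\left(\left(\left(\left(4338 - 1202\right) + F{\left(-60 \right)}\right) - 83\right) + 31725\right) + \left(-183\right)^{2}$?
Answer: $\frac{4573584}{67} \approx 68263.0$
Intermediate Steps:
$F{\left(v \right)} = -6 + \frac{-37 + v}{-7 + v}$ ($F{\left(v \right)} = -6 + \frac{v - 37}{v - 7} = -6 + \frac{-37 + v}{-7 + v}$)
$\left(\left(\left(\left(4338 - 1202\right) + F{\left(-60 \right)}\right) - 83\right) + 31725\right) + \left(-183\right)^{2} = \left(\left(\left(\left(4338 - 1202\right) + \frac{5 \left(1 - -60\right)}{-7 - 60}\right) - 83\right) + 31725\right) + \left(-183\right)^{2} = \left(\left(\left(3136 + \frac{5 \left(1 + 60\right)}{-67}\right) - 83\right) + 31725\right) + 33489 = \left(\left(\left(3136 + 5 \left(- \frac{1}{67}\right) 61\right) - 83\right) + 31725\right) + 33489 = \left(\left(\left(3136 - \frac{305}{67}\right) - 83\right) + 31725\right) + 33489 = \left(\left(\frac{209807}{67} - 83\right) + 31725\right) + 33489 = \left(\frac{204246}{67} + 31725\right) + 33489 = \frac{2329821}{67} + 33489 = \frac{4573584}{67}$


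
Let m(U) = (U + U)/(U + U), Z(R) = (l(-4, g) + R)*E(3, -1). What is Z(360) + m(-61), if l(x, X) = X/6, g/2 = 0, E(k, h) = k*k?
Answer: 3241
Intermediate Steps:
E(k, h) = k**2
g = 0 (g = 2*0 = 0)
l(x, X) = X/6 (l(x, X) = X*(1/6) = X/6)
Z(R) = 9*R (Z(R) = ((1/6)*0 + R)*3**2 = (0 + R)*9 = R*9 = 9*R)
m(U) = 1 (m(U) = (2*U)/((2*U)) = (2*U)*(1/(2*U)) = 1)
Z(360) + m(-61) = 9*360 + 1 = 3240 + 1 = 3241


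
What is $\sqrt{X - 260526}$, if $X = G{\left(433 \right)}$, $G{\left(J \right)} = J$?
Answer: $i \sqrt{260093} \approx 509.99 i$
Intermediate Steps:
$X = 433$
$\sqrt{X - 260526} = \sqrt{433 - 260526} = \sqrt{-260093} = i \sqrt{260093}$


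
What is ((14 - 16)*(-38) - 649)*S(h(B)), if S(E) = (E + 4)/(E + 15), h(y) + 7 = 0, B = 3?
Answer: 1719/8 ≈ 214.88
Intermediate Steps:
h(y) = -7 (h(y) = -7 + 0 = -7)
S(E) = (4 + E)/(15 + E)
((14 - 16)*(-38) - 649)*S(h(B)) = ((14 - 16)*(-38) - 649)*((4 - 7)/(15 - 7)) = (-2*(-38) - 649)*(-3/8) = (76 - 649)*((⅛)*(-3)) = -573*(-3/8) = 1719/8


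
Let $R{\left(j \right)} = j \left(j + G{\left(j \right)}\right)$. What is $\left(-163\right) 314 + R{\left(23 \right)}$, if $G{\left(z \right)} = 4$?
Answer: $-50561$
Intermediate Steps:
$R{\left(j \right)} = j \left(4 + j\right)$ ($R{\left(j \right)} = j \left(j + 4\right) = j \left(4 + j\right)$)
$\left(-163\right) 314 + R{\left(23 \right)} = \left(-163\right) 314 + 23 \left(4 + 23\right) = -51182 + 23 \cdot 27 = -51182 + 621 = -50561$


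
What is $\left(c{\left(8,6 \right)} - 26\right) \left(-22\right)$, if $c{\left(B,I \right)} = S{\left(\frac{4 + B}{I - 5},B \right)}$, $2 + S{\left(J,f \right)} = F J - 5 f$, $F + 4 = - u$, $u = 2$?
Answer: $3080$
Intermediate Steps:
$F = -6$ ($F = -4 - 2 = -6$)
$S{\left(J,f \right)} = -2 - 6 J - 5 f$ ($S{\left(J,f \right)} = -2 - \left(5 f + 6 J\right) = -2 - 6 J - 5 f$)
$c{\left(B,I \right)} = -2 - 5 B - \frac{6 \left(4 + B\right)}{-5 + I}$ ($c{\left(B,I \right)} = -2 - 6 \frac{4 + B}{I - 5} - 5 B = -2 - 6 \frac{4 + B}{-5 + I} - 5 B = -2 - \frac{6 \left(4 + B\right)}{-5 + I} - 5 B = -2 - 5 B - \frac{6 \left(4 + B\right)}{-5 + I}$)
$\left(c{\left(8,6 \right)} - 26\right) \left(-22\right) = \left(\frac{-14 - 12 + 19 \cdot 8 - 40 \cdot 6}{-5 + 6} - 26\right) \left(-22\right) = \left(\frac{-14 - 12 + 152 - 240}{1} - 26\right) \left(-22\right) = \left(1 \left(-114\right) - 26\right) \left(-22\right) = \left(-114 - 26\right) \left(-22\right) = \left(-140\right) \left(-22\right) = 3080$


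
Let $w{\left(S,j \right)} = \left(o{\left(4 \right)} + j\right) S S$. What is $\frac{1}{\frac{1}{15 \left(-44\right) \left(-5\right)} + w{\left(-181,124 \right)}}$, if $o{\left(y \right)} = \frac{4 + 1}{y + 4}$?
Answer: $\frac{6600}{26946741527} \approx 2.4493 \cdot 10^{-7}$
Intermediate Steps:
$o{\left(y \right)} = \frac{5}{4 + y}$
$w{\left(S,j \right)} = S^{2} \left(\frac{5}{8} + j\right)$ ($w{\left(S,j \right)} = \left(\frac{5}{4 + 4} + j\right) S S = \left(\frac{5}{8} + j\right) S S = S \left(\frac{5}{8} + j\right) S = S^{2} \left(\frac{5}{8} + j\right)$)
$\frac{1}{\frac{1}{15 \left(-44\right) \left(-5\right)} + w{\left(-181,124 \right)}} = \frac{1}{\frac{1}{15 \left(-44\right) \left(-5\right)} + \left(-181\right)^{2} \left(\frac{5}{8} + 124\right)} = \frac{1}{\frac{1}{\left(-660\right) \left(-5\right)} + 32761 \cdot \frac{997}{8}} = \frac{1}{\frac{1}{3300} + \frac{32662717}{8}} = \frac{1}{\frac{26946741527}{6600}} = \frac{6600}{26946741527}$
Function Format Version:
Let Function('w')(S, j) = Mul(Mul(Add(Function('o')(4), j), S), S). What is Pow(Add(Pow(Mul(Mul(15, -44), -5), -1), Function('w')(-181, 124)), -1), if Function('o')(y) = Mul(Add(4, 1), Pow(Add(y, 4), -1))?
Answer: Rational(6600, 26946741527) ≈ 2.4493e-7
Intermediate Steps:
Function('o')(y) = Mul(5, Pow(Add(4, y), -1))
Function('w')(S, j) = Mul(Pow(S, 2), Add(Rational(5, 8), j)) (Function('w')(S, j) = Mul(Mul(Add(Mul(5, Pow(Add(4, 4), -1)), j), S), S) = Mul(Mul(Add(Mul(5, Pow(8, -1)), j), S), S) = Mul(Mul(Add(Mul(5, Rational(1, 8)), j), S), S) = Mul(Mul(Add(Rational(5, 8), j), S), S) = Mul(Mul(S, Add(Rational(5, 8), j)), S) = Mul(Pow(S, 2), Add(Rational(5, 8), j)))
Pow(Add(Pow(Mul(Mul(15, -44), -5), -1), Function('w')(-181, 124)), -1) = Pow(Add(Pow(Mul(Mul(15, -44), -5), -1), Mul(Pow(-181, 2), Add(Rational(5, 8), 124))), -1) = Pow(Add(Pow(Mul(-660, -5), -1), Mul(32761, Rational(997, 8))), -1) = Pow(Add(Pow(3300, -1), Rational(32662717, 8)), -1) = Pow(Add(Rational(1, 3300), Rational(32662717, 8)), -1) = Pow(Rational(26946741527, 6600), -1) = Rational(6600, 26946741527)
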